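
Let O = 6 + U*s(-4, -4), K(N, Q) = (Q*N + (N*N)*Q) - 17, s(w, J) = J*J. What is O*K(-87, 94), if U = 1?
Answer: 15472402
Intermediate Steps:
s(w, J) = J²
K(N, Q) = -17 + N*Q + Q*N² (K(N, Q) = (N*Q + N²*Q) - 17 = (N*Q + Q*N²) - 17 = -17 + N*Q + Q*N²)
O = 22 (O = 6 + 1*(-4)² = 6 + 1*16 = 6 + 16 = 22)
O*K(-87, 94) = 22*(-17 - 87*94 + 94*(-87)²) = 22*(-17 - 8178 + 94*7569) = 22*(-17 - 8178 + 711486) = 22*703291 = 15472402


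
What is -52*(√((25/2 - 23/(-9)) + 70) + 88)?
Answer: -4576 - 26*√3062/3 ≈ -5055.6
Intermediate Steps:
-52*(√((25/2 - 23/(-9)) + 70) + 88) = -52*(√((25*(½) - 23*(-⅑)) + 70) + 88) = -52*(√((25/2 + 23/9) + 70) + 88) = -52*(√(271/18 + 70) + 88) = -52*(√(1531/18) + 88) = -52*(√3062/6 + 88) = -52*(88 + √3062/6) = -4576 - 26*√3062/3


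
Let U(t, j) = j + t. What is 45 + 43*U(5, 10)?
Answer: 690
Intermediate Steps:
45 + 43*U(5, 10) = 45 + 43*(10 + 5) = 45 + 43*15 = 45 + 645 = 690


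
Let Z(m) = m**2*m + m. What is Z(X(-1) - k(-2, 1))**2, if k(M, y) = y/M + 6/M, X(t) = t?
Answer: 21025/64 ≈ 328.52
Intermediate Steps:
k(M, y) = 6/M + y/M
Z(m) = m + m**3 (Z(m) = m**3 + m = m + m**3)
Z(X(-1) - k(-2, 1))**2 = ((-1 - (6 + 1)/(-2)) + (-1 - (6 + 1)/(-2))**3)**2 = ((-1 - (-1)*7/2) + (-1 - (-1)*7/2)**3)**2 = ((-1 - 1*(-7/2)) + (-1 - 1*(-7/2))**3)**2 = ((-1 + 7/2) + (-1 + 7/2)**3)**2 = (5/2 + (5/2)**3)**2 = (5/2 + 125/8)**2 = (145/8)**2 = 21025/64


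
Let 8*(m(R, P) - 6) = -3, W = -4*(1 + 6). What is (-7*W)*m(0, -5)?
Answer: 2205/2 ≈ 1102.5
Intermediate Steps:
W = -28 (W = -4*7 = -28)
m(R, P) = 45/8 (m(R, P) = 6 + (⅛)*(-3) = 6 - 3/8 = 45/8)
(-7*W)*m(0, -5) = -7*(-28)*(45/8) = 196*(45/8) = 2205/2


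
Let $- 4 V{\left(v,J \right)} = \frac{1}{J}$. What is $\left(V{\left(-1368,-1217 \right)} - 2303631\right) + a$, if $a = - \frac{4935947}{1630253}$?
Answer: $- \frac{18281804591753867}{7936071604} \approx -2.3036 \cdot 10^{6}$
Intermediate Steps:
$V{\left(v,J \right)} = - \frac{1}{4 J}$
$a = - \frac{4935947}{1630253}$ ($a = \left(-4935947\right) \frac{1}{1630253} = - \frac{4935947}{1630253} \approx -3.0277$)
$\left(V{\left(-1368,-1217 \right)} - 2303631\right) + a = \left(- \frac{1}{4 \left(-1217\right)} - 2303631\right) - \frac{4935947}{1630253} = \left(\left(- \frac{1}{4}\right) \left(- \frac{1}{1217}\right) - 2303631\right) - \frac{4935947}{1630253} = \left(\frac{1}{4868} - 2303631\right) - \frac{4935947}{1630253} = - \frac{11214075707}{4868} - \frac{4935947}{1630253} = - \frac{18281804591753867}{7936071604}$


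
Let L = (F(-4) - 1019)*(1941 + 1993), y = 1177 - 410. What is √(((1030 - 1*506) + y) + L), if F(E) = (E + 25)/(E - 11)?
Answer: I*√100324065/5 ≈ 2003.2*I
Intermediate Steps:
y = 767
F(E) = (25 + E)/(-11 + E)
L = -20071268/5 (L = ((25 - 4)/(-11 - 4) - 1019)*(1941 + 1993) = (21/(-15) - 1019)*3934 = (-1/15*21 - 1019)*3934 = (-7/5 - 1019)*3934 = -5102/5*3934 = -20071268/5 ≈ -4.0143e+6)
√(((1030 - 1*506) + y) + L) = √(((1030 - 1*506) + 767) - 20071268/5) = √(((1030 - 506) + 767) - 20071268/5) = √((524 + 767) - 20071268/5) = √(1291 - 20071268/5) = √(-20064813/5) = I*√100324065/5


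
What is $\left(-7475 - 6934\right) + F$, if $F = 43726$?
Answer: $29317$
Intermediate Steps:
$\left(-7475 - 6934\right) + F = \left(-7475 - 6934\right) + 43726 = -14409 + 43726 = 29317$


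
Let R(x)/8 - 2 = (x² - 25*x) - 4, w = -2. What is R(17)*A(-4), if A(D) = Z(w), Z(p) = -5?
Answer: 5520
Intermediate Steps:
A(D) = -5
R(x) = -16 - 200*x + 8*x² (R(x) = 16 + 8*((x² - 25*x) - 4) = 16 + 8*(-4 + x² - 25*x) = 16 + (-32 - 200*x + 8*x²) = -16 - 200*x + 8*x²)
R(17)*A(-4) = (-16 - 200*17 + 8*17²)*(-5) = (-16 - 3400 + 8*289)*(-5) = (-16 - 3400 + 2312)*(-5) = -1104*(-5) = 5520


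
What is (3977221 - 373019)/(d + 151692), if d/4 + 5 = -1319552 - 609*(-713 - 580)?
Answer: -1802101/988394 ≈ -1.8233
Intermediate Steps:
d = -2128480 (d = -20 + 4*(-1319552 - 609*(-713 - 580)) = -20 + 4*(-1319552 - 609*(-1293)) = -20 + 4*(-1319552 + 787437) = -20 + 4*(-532115) = -20 - 2128460 = -2128480)
(3977221 - 373019)/(d + 151692) = (3977221 - 373019)/(-2128480 + 151692) = 3604202/(-1976788) = 3604202*(-1/1976788) = -1802101/988394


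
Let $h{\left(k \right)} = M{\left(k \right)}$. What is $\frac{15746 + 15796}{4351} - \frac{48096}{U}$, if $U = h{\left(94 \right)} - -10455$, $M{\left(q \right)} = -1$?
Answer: $\frac{60237186}{22742677} \approx 2.6486$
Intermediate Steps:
$h{\left(k \right)} = -1$
$U = 10454$ ($U = -1 - -10455 = -1 + 10455 = 10454$)
$\frac{15746 + 15796}{4351} - \frac{48096}{U} = \frac{15746 + 15796}{4351} - \frac{48096}{10454} = 31542 \cdot \frac{1}{4351} - \frac{24048}{5227} = \frac{31542}{4351} - \frac{24048}{5227} = \frac{60237186}{22742677}$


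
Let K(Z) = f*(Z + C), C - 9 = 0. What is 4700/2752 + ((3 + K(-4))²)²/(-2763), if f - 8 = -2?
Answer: -90296347/211216 ≈ -427.51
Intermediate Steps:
f = 6 (f = 8 - 2 = 6)
C = 9 (C = 9 + 0 = 9)
K(Z) = 54 + 6*Z (K(Z) = 6*(Z + 9) = 6*(9 + Z) = 54 + 6*Z)
4700/2752 + ((3 + K(-4))²)²/(-2763) = 4700/2752 + ((3 + (54 + 6*(-4)))²)²/(-2763) = 4700*(1/2752) + ((3 + (54 - 24))²)²*(-1/2763) = 1175/688 + ((3 + 30)²)²*(-1/2763) = 1175/688 + (33²)²*(-1/2763) = 1175/688 + 1089²*(-1/2763) = 1175/688 + 1185921*(-1/2763) = 1175/688 - 131769/307 = -90296347/211216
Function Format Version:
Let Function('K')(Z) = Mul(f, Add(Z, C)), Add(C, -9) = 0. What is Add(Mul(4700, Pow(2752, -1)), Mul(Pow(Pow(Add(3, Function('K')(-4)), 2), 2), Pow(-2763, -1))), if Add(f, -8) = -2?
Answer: Rational(-90296347, 211216) ≈ -427.51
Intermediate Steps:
f = 6 (f = Add(8, -2) = 6)
C = 9 (C = Add(9, 0) = 9)
Function('K')(Z) = Add(54, Mul(6, Z)) (Function('K')(Z) = Mul(6, Add(Z, 9)) = Mul(6, Add(9, Z)) = Add(54, Mul(6, Z)))
Add(Mul(4700, Pow(2752, -1)), Mul(Pow(Pow(Add(3, Function('K')(-4)), 2), 2), Pow(-2763, -1))) = Add(Mul(4700, Pow(2752, -1)), Mul(Pow(Pow(Add(3, Add(54, Mul(6, -4))), 2), 2), Pow(-2763, -1))) = Add(Mul(4700, Rational(1, 2752)), Mul(Pow(Pow(Add(3, Add(54, -24)), 2), 2), Rational(-1, 2763))) = Add(Rational(1175, 688), Mul(Pow(Pow(Add(3, 30), 2), 2), Rational(-1, 2763))) = Add(Rational(1175, 688), Mul(Pow(Pow(33, 2), 2), Rational(-1, 2763))) = Add(Rational(1175, 688), Mul(Pow(1089, 2), Rational(-1, 2763))) = Add(Rational(1175, 688), Mul(1185921, Rational(-1, 2763))) = Add(Rational(1175, 688), Rational(-131769, 307)) = Rational(-90296347, 211216)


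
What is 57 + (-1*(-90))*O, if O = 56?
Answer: 5097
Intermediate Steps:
57 + (-1*(-90))*O = 57 - 1*(-90)*56 = 57 + 90*56 = 57 + 5040 = 5097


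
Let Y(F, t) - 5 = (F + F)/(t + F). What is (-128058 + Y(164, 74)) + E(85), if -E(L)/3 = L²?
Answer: -17817468/119 ≈ -1.4973e+5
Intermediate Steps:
E(L) = -3*L²
Y(F, t) = 5 + 2*F/(F + t) (Y(F, t) = 5 + (F + F)/(t + F) = 5 + (2*F)/(F + t) = 5 + 2*F/(F + t))
(-128058 + Y(164, 74)) + E(85) = (-128058 + (5*74 + 7*164)/(164 + 74)) - 3*85² = (-128058 + (370 + 1148)/238) - 3*7225 = (-128058 + (1/238)*1518) - 21675 = (-128058 + 759/119) - 21675 = -15238143/119 - 21675 = -17817468/119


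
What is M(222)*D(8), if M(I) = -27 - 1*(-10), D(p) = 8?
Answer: -136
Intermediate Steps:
M(I) = -17 (M(I) = -27 + 10 = -17)
M(222)*D(8) = -17*8 = -136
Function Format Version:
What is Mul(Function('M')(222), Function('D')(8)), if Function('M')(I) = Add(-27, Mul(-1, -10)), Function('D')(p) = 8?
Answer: -136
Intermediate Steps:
Function('M')(I) = -17 (Function('M')(I) = Add(-27, 10) = -17)
Mul(Function('M')(222), Function('D')(8)) = Mul(-17, 8) = -136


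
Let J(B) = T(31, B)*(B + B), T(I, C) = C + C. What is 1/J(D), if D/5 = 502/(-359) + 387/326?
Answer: 3424239289/15275724025 ≈ 0.22416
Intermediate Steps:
T(I, C) = 2*C
D = -123595/117034 (D = 5*(502/(-359) + 387/326) = 5*(502*(-1/359) + 387*(1/326)) = 5*(-502/359 + 387/326) = 5*(-24719/117034) = -123595/117034 ≈ -1.0561)
J(B) = 4*B**2 (J(B) = (2*B)*(B + B) = (2*B)*(2*B) = 4*B**2)
1/J(D) = 1/(4*(-123595/117034)**2) = 1/(4*(15275724025/13696957156)) = 1/(15275724025/3424239289) = 3424239289/15275724025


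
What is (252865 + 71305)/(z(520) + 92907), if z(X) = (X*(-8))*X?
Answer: -324170/2070293 ≈ -0.15658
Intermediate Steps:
z(X) = -8*X² (z(X) = (-8*X)*X = -8*X²)
(252865 + 71305)/(z(520) + 92907) = (252865 + 71305)/(-8*520² + 92907) = 324170/(-8*270400 + 92907) = 324170/(-2163200 + 92907) = 324170/(-2070293) = 324170*(-1/2070293) = -324170/2070293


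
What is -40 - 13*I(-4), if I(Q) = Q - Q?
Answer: -40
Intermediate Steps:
I(Q) = 0
-40 - 13*I(-4) = -40 - 13*0 = -40 + 0 = -40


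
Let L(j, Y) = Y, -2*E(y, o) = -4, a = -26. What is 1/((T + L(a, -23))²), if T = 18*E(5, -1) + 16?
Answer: 1/841 ≈ 0.0011891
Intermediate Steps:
E(y, o) = 2 (E(y, o) = -½*(-4) = 2)
T = 52 (T = 18*2 + 16 = 36 + 16 = 52)
1/((T + L(a, -23))²) = 1/((52 - 23)²) = 1/(29²) = 1/841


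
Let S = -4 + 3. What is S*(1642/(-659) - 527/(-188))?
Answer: -38597/123892 ≈ -0.31154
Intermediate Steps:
S = -1
S*(1642/(-659) - 527/(-188)) = -(1642/(-659) - 527/(-188)) = -(1642*(-1/659) - 527*(-1/188)) = -(-1642/659 + 527/188) = -1*38597/123892 = -38597/123892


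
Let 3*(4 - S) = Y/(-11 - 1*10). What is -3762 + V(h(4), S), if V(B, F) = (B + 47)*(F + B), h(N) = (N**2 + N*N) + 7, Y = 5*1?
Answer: -3602/63 ≈ -57.175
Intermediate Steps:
Y = 5
S = 257/63 (S = 4 - 5/(3*(-11 - 1*10)) = 4 - 5/(3*(-11 - 10)) = 4 - 5/(3*(-21)) = 4 - 5*(-1)/(3*21) = 4 - 1/3*(-5/21) = 4 + 5/63 = 257/63 ≈ 4.0794)
h(N) = 7 + 2*N**2 (h(N) = (N**2 + N**2) + 7 = 2*N**2 + 7 = 7 + 2*N**2)
V(B, F) = (47 + B)*(B + F)
-3762 + V(h(4), S) = -3762 + ((7 + 2*4**2)**2 + 47*(7 + 2*4**2) + 47*(257/63) + (7 + 2*4**2)*(257/63)) = -3762 + ((7 + 2*16)**2 + 47*(7 + 2*16) + 12079/63 + (7 + 2*16)*(257/63)) = -3762 + ((7 + 32)**2 + 47*(7 + 32) + 12079/63 + (7 + 32)*(257/63)) = -3762 + (39**2 + 47*39 + 12079/63 + 39*(257/63)) = -3762 + (1521 + 1833 + 12079/63 + 3341/21) = -3762 + 233404/63 = -3602/63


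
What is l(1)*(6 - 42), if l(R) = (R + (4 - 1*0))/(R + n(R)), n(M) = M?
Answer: -90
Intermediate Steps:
l(R) = (4 + R)/(2*R) (l(R) = (R + (4 - 1*0))/(R + R) = (R + (4 + 0))/((2*R)) = (R + 4)*(1/(2*R)) = (4 + R)*(1/(2*R)) = (4 + R)/(2*R))
l(1)*(6 - 42) = ((1/2)*(4 + 1)/1)*(6 - 42) = ((1/2)*1*5)*(-36) = (5/2)*(-36) = -90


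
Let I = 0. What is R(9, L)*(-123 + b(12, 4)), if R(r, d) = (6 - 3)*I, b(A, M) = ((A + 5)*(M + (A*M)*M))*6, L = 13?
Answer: 0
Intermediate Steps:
b(A, M) = 6*(5 + A)*(M + A*M²) (b(A, M) = ((5 + A)*(M + A*M²))*6 = 6*(5 + A)*(M + A*M²))
R(r, d) = 0 (R(r, d) = (6 - 3)*0 = 3*0 = 0)
R(9, L)*(-123 + b(12, 4)) = 0*(-123 + 6*4*(5 + 12 + 4*12² + 5*12*4)) = 0*(-123 + 6*4*(5 + 12 + 4*144 + 240)) = 0*(-123 + 6*4*(5 + 12 + 576 + 240)) = 0*(-123 + 6*4*833) = 0*(-123 + 19992) = 0*19869 = 0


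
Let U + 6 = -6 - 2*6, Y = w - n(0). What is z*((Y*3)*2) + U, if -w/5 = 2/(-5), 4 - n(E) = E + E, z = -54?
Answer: 624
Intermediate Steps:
n(E) = 4 - 2*E (n(E) = 4 - (E + E) = 4 - 2*E)
w = 2 (w = -10/(-5) = -10*(-1)/5 = -5*(-⅖) = 2)
Y = -2 (Y = 2 - (4 - 2*0) = 2 - (4 + 0) = 2 - 1*4 = 2 - 4 = -2)
U = -24 (U = -6 + (-6 - 2*6) = -6 + (-6 - 12) = -6 - 18 = -24)
z*((Y*3)*2) + U = -54*(-2*3)*2 - 24 = -(-324)*2 - 24 = -54*(-12) - 24 = 648 - 24 = 624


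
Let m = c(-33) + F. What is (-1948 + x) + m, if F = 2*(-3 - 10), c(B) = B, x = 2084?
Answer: 77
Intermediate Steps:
F = -26 (F = 2*(-13) = -26)
m = -59 (m = -33 - 26 = -59)
(-1948 + x) + m = (-1948 + 2084) - 59 = 136 - 59 = 77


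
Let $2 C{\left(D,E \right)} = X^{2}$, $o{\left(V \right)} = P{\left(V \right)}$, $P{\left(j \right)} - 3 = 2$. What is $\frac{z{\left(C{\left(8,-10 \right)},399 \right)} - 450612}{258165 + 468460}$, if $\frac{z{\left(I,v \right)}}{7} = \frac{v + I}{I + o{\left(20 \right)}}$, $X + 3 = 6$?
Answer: $- \frac{8555979}{13805875} \approx -0.61973$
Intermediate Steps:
$X = 3$ ($X = -3 + 6 = 3$)
$P{\left(j \right)} = 5$ ($P{\left(j \right)} = 3 + 2 = 5$)
$o{\left(V \right)} = 5$
$C{\left(D,E \right)} = \frac{9}{2}$ ($C{\left(D,E \right)} = \frac{3^{2}}{2} = \frac{1}{2} \cdot 9 = \frac{9}{2}$)
$z{\left(I,v \right)} = \frac{7 \left(I + v\right)}{5 + I}$ ($z{\left(I,v \right)} = 7 \frac{v + I}{I + 5} = 7 \frac{I + v}{5 + I} = \frac{7 \left(I + v\right)}{5 + I}$)
$\frac{z{\left(C{\left(8,-10 \right)},399 \right)} - 450612}{258165 + 468460} = \frac{\frac{7 \left(\frac{9}{2} + 399\right)}{5 + \frac{9}{2}} - 450612}{258165 + 468460} = \frac{7 \frac{1}{\frac{19}{2}} \cdot \frac{807}{2} - 450612}{726625} = \left(7 \cdot \frac{2}{19} \cdot \frac{807}{2} - 450612\right) \frac{1}{726625} = \left(\frac{5649}{19} - 450612\right) \frac{1}{726625} = \left(- \frac{8555979}{19}\right) \frac{1}{726625} = - \frac{8555979}{13805875}$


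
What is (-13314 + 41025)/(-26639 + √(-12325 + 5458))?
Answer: -738193329/709643188 - 83133*I*√763/709643188 ≈ -1.0402 - 0.0032359*I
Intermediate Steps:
(-13314 + 41025)/(-26639 + √(-12325 + 5458)) = 27711/(-26639 + √(-6867)) = 27711/(-26639 + 3*I*√763)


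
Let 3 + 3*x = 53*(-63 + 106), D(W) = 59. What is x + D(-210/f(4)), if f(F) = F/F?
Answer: 2453/3 ≈ 817.67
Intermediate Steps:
f(F) = 1
x = 2276/3 (x = -1 + (53*(-63 + 106))/3 = -1 + (53*43)/3 = -1 + (⅓)*2279 = -1 + 2279/3 = 2276/3 ≈ 758.67)
x + D(-210/f(4)) = 2276/3 + 59 = 2453/3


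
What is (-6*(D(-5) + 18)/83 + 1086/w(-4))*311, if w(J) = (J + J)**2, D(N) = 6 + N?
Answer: 12881931/2656 ≈ 4850.1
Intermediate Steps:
w(J) = 4*J**2 (w(J) = (2*J)**2 = 4*J**2)
(-6*(D(-5) + 18)/83 + 1086/w(-4))*311 = (-6*((6 - 5) + 18)/83 + 1086/((4*(-4)**2)))*311 = (-6*(1 + 18)*(1/83) + 1086/((4*16)))*311 = (-6*19*(1/83) + 1086/64)*311 = (-114*1/83 + 1086*(1/64))*311 = (-114/83 + 543/32)*311 = (41421/2656)*311 = 12881931/2656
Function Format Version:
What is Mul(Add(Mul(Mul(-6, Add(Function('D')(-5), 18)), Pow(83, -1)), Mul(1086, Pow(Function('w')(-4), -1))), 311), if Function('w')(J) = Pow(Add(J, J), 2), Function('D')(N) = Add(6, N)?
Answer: Rational(12881931, 2656) ≈ 4850.1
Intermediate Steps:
Function('w')(J) = Mul(4, Pow(J, 2)) (Function('w')(J) = Pow(Mul(2, J), 2) = Mul(4, Pow(J, 2)))
Mul(Add(Mul(Mul(-6, Add(Function('D')(-5), 18)), Pow(83, -1)), Mul(1086, Pow(Function('w')(-4), -1))), 311) = Mul(Add(Mul(Mul(-6, Add(Add(6, -5), 18)), Pow(83, -1)), Mul(1086, Pow(Mul(4, Pow(-4, 2)), -1))), 311) = Mul(Add(Mul(Mul(-6, Add(1, 18)), Rational(1, 83)), Mul(1086, Pow(Mul(4, 16), -1))), 311) = Mul(Add(Mul(Mul(-6, 19), Rational(1, 83)), Mul(1086, Pow(64, -1))), 311) = Mul(Add(Mul(-114, Rational(1, 83)), Mul(1086, Rational(1, 64))), 311) = Mul(Add(Rational(-114, 83), Rational(543, 32)), 311) = Mul(Rational(41421, 2656), 311) = Rational(12881931, 2656)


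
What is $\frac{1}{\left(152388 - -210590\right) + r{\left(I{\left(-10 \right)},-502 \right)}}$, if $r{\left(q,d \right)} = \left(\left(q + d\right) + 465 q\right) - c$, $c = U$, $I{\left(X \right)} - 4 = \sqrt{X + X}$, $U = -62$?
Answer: $\frac{182201}{66396580362} - \frac{233 i \sqrt{5}}{33198290181} \approx 2.7441 \cdot 10^{-6} - 1.5694 \cdot 10^{-8} i$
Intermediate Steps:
$I{\left(X \right)} = 4 + \sqrt{2} \sqrt{X}$ ($I{\left(X \right)} = 4 + \sqrt{X + X} = 4 + \sqrt{2 X} = 4 + \sqrt{2} \sqrt{X}$)
$c = -62$
$r{\left(q,d \right)} = 62 + d + 466 q$ ($r{\left(q,d \right)} = \left(\left(q + d\right) + 465 q\right) - -62 = \left(\left(d + q\right) + 465 q\right) + 62 = \left(d + 466 q\right) + 62 = 62 + d + 466 q$)
$\frac{1}{\left(152388 - -210590\right) + r{\left(I{\left(-10 \right)},-502 \right)}} = \frac{1}{\left(152388 - -210590\right) + \left(62 - 502 + 466 \left(4 + \sqrt{2} \sqrt{-10}\right)\right)} = \frac{1}{\left(152388 + 210590\right) + \left(62 - 502 + 466 \left(4 + \sqrt{2} i \sqrt{10}\right)\right)} = \frac{1}{362978 + \left(62 - 502 + 466 \left(4 + 2 i \sqrt{5}\right)\right)} = \frac{1}{362978 + \left(62 - 502 + \left(1864 + 932 i \sqrt{5}\right)\right)} = \frac{1}{362978 + \left(1424 + 932 i \sqrt{5}\right)} = \frac{1}{364402 + 932 i \sqrt{5}}$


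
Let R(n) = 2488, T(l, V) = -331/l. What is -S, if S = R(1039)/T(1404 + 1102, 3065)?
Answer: 6234928/331 ≈ 18837.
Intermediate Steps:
S = -6234928/331 (S = 2488/((-331/(1404 + 1102))) = 2488/((-331/2506)) = 2488/((-331*1/2506)) = 2488/(-331/2506) = 2488*(-2506/331) = -6234928/331 ≈ -18837.)
-S = -1*(-6234928/331) = 6234928/331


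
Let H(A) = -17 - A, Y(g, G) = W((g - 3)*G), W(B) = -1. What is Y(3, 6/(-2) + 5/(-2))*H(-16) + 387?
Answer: 388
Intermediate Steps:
Y(g, G) = -1
Y(3, 6/(-2) + 5/(-2))*H(-16) + 387 = -(-17 - 1*(-16)) + 387 = -(-17 + 16) + 387 = -1*(-1) + 387 = 1 + 387 = 388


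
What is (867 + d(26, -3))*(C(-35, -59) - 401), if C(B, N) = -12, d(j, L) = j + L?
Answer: -367570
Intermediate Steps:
d(j, L) = L + j
(867 + d(26, -3))*(C(-35, -59) - 401) = (867 + (-3 + 26))*(-12 - 401) = (867 + 23)*(-413) = 890*(-413) = -367570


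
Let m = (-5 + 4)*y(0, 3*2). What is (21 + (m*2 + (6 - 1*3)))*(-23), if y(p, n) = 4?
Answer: -368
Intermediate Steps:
m = -4 (m = (-5 + 4)*4 = -1*4 = -4)
(21 + (m*2 + (6 - 1*3)))*(-23) = (21 + (-4*2 + (6 - 1*3)))*(-23) = (21 + (-8 + (6 - 3)))*(-23) = (21 + (-8 + 3))*(-23) = (21 - 5)*(-23) = 16*(-23) = -368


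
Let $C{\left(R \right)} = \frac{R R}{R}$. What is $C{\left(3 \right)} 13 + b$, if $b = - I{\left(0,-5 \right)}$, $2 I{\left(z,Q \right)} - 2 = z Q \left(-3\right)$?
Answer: $38$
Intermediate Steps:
$I{\left(z,Q \right)} = 1 - \frac{3 Q z}{2}$ ($I{\left(z,Q \right)} = 1 + \frac{z Q \left(-3\right)}{2} = 1 + \frac{Q z \left(-3\right)}{2} = 1 + \frac{\left(-3\right) Q z}{2} = 1 - \frac{3 Q z}{2}$)
$C{\left(R \right)} = R$ ($C{\left(R \right)} = \frac{R^{2}}{R} = R$)
$b = -1$ ($b = - (1 - \left(- \frac{15}{2}\right) 0) = - (1 + 0) = \left(-1\right) 1 = -1$)
$C{\left(3 \right)} 13 + b = 3 \cdot 13 - 1 = 39 - 1 = 38$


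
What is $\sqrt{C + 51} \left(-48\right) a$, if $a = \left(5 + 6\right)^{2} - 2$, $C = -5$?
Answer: $- 5712 \sqrt{46} \approx -38741.0$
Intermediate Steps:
$a = 119$ ($a = 11^{2} - 2 = 121 - 2 = 119$)
$\sqrt{C + 51} \left(-48\right) a = \sqrt{-5 + 51} \left(-48\right) 119 = \sqrt{46} \left(-48\right) 119 = - 48 \sqrt{46} \cdot 119 = - 5712 \sqrt{46}$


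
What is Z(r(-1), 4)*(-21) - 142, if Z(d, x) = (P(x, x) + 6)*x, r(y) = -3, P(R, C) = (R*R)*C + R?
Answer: -6358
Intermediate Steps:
P(R, C) = R + C*R² (P(R, C) = R²*C + R = C*R² + R = R + C*R²)
Z(d, x) = x*(6 + x*(1 + x²)) (Z(d, x) = (x*(1 + x*x) + 6)*x = (x*(1 + x²) + 6)*x = (6 + x*(1 + x²))*x = x*(6 + x*(1 + x²)))
Z(r(-1), 4)*(-21) - 142 = (4*(6 + 4 + 4³))*(-21) - 142 = (4*(6 + 4 + 64))*(-21) - 142 = (4*74)*(-21) - 142 = 296*(-21) - 142 = -6216 - 142 = -6358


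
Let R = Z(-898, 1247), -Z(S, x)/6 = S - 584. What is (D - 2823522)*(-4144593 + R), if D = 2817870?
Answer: 23374982052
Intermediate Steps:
Z(S, x) = 3504 - 6*S (Z(S, x) = -6*(S - 584) = -6*(-584 + S) = 3504 - 6*S)
R = 8892 (R = 3504 - 6*(-898) = 3504 + 5388 = 8892)
(D - 2823522)*(-4144593 + R) = (2817870 - 2823522)*(-4144593 + 8892) = -5652*(-4135701) = 23374982052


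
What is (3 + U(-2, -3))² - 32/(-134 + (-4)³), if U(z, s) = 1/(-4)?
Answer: 12235/1584 ≈ 7.7241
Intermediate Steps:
U(z, s) = -¼
(3 + U(-2, -3))² - 32/(-134 + (-4)³) = (3 - ¼)² - 32/(-134 + (-4)³) = (11/4)² - 32/(-134 - 64) = 121/16 - 32/(-198) = 121/16 - 1/198*(-32) = 121/16 + 16/99 = 12235/1584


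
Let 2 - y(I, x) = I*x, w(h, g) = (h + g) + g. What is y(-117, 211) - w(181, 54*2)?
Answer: 24292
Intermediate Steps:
w(h, g) = h + 2*g (w(h, g) = (g + h) + g = h + 2*g)
y(I, x) = 2 - I*x
y(-117, 211) - w(181, 54*2) = (2 - 1*(-117)*211) - (181 + 2*(54*2)) = (2 + 24687) - (181 + 2*108) = 24689 - (181 + 216) = 24689 - 1*397 = 24689 - 397 = 24292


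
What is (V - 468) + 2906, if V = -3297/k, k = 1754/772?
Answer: 865484/877 ≈ 986.87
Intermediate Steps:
k = 877/386 (k = 1754*(1/772) = 877/386 ≈ 2.2720)
V = -1272642/877 (V = -3297/877/386 = -3297*386/877 = -1272642/877 ≈ -1451.1)
(V - 468) + 2906 = (-1272642/877 - 468) + 2906 = -1683078/877 + 2906 = 865484/877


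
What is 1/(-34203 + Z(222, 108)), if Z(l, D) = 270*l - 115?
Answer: 1/25622 ≈ 3.9029e-5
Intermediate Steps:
Z(l, D) = -115 + 270*l
1/(-34203 + Z(222, 108)) = 1/(-34203 + (-115 + 270*222)) = 1/(-34203 + (-115 + 59940)) = 1/(-34203 + 59825) = 1/25622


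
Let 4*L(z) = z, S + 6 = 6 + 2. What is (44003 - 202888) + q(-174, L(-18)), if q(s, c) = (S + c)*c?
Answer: -635495/4 ≈ -1.5887e+5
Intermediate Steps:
S = 2 (S = -6 + (6 + 2) = -6 + 8 = 2)
L(z) = z/4
q(s, c) = c*(2 + c) (q(s, c) = (2 + c)*c = c*(2 + c))
(44003 - 202888) + q(-174, L(-18)) = (44003 - 202888) + ((¼)*(-18))*(2 + (¼)*(-18)) = -158885 - 9*(2 - 9/2)/2 = -158885 - 9/2*(-5/2) = -158885 + 45/4 = -635495/4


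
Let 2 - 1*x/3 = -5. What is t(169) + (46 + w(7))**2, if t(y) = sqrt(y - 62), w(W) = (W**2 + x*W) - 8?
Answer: 54756 + sqrt(107) ≈ 54766.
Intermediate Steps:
x = 21 (x = 6 - 3*(-5) = 6 + 15 = 21)
w(W) = -8 + W**2 + 21*W (w(W) = (W**2 + 21*W) - 8 = -8 + W**2 + 21*W)
t(y) = sqrt(-62 + y)
t(169) + (46 + w(7))**2 = sqrt(-62 + 169) + (46 + (-8 + 7**2 + 21*7))**2 = sqrt(107) + (46 + (-8 + 49 + 147))**2 = sqrt(107) + (46 + 188)**2 = sqrt(107) + 234**2 = sqrt(107) + 54756 = 54756 + sqrt(107)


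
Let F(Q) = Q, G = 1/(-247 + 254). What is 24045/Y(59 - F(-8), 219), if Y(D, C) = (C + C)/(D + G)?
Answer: 269075/73 ≈ 3686.0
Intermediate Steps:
G = 1/7 ≈ 0.14286
Y(D, C) = 2*C/(1/7 + D) (Y(D, C) = (C + C)/(D + 1/7) = (2*C)/(1/7 + D) = 2*C/(1/7 + D))
24045/Y(59 - F(-8), 219) = 24045/((14*219/(1 + 7*(59 - 1*(-8))))) = 24045/((14*219/(1 + 7*(59 + 8)))) = 24045/((14*219/(1 + 7*67))) = 24045/((14*219/(1 + 469))) = 24045/((14*219/470)) = 24045/((14*219*(1/470))) = 24045/(1533/235) = 24045*(235/1533) = 269075/73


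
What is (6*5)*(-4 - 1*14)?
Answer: -540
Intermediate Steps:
(6*5)*(-4 - 1*14) = 30*(-4 - 14) = 30*(-18) = -540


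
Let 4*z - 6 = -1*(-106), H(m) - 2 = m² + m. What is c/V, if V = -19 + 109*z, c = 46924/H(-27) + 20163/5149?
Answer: 63951607/2748577392 ≈ 0.023267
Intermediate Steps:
H(m) = 2 + m + m² (H(m) = 2 + (m² + m) = 2 + (m + m²) = 2 + m + m²)
c = 63951607/906224 (c = 46924/(2 - 27 + (-27)²) + 20163/5149 = 46924/(2 - 27 + 729) + 20163*(1/5149) = 46924/704 + 20163/5149 = 46924*(1/704) + 20163/5149 = 11731/176 + 20163/5149 = 63951607/906224 ≈ 70.569)
z = 28 (z = 3/2 + (-1*(-106))/4 = 3/2 + (¼)*106 = 3/2 + 53/2 = 28)
V = 3033 (V = -19 + 109*28 = -19 + 3052 = 3033)
c/V = (63951607/906224)/3033 = (63951607/906224)*(1/3033) = 63951607/2748577392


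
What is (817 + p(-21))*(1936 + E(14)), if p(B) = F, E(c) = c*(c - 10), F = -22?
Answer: 1583640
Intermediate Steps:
E(c) = c*(-10 + c)
p(B) = -22
(817 + p(-21))*(1936 + E(14)) = (817 - 22)*(1936 + 14*(-10 + 14)) = 795*(1936 + 14*4) = 795*(1936 + 56) = 795*1992 = 1583640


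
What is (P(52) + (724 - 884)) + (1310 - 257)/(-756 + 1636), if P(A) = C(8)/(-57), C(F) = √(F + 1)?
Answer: -2656073/16720 ≈ -158.86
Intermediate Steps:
C(F) = √(1 + F)
P(A) = -1/19 (P(A) = √(1 + 8)/(-57) = √9*(-1/57) = 3*(-1/57) = -1/19)
(P(52) + (724 - 884)) + (1310 - 257)/(-756 + 1636) = (-1/19 + (724 - 884)) + (1310 - 257)/(-756 + 1636) = (-1/19 - 160) + 1053/880 = -3041/19 + 1053*(1/880) = -3041/19 + 1053/880 = -2656073/16720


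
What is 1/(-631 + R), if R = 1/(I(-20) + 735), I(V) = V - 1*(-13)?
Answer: -728/459367 ≈ -0.0015848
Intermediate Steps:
I(V) = 13 + V (I(V) = V + 13 = 13 + V)
R = 1/728 (R = 1/((13 - 20) + 735) = 1/(-7 + 735) = 1/728 ≈ 0.0013736)
1/(-631 + R) = 1/(-631 + 1/728) = 1/(-459367/728) = -728/459367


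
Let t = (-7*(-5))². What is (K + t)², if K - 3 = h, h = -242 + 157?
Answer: 1306449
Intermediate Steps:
h = -85
t = 1225 (t = 35² = 1225)
K = -82 (K = 3 - 85 = -82)
(K + t)² = (-82 + 1225)² = 1143² = 1306449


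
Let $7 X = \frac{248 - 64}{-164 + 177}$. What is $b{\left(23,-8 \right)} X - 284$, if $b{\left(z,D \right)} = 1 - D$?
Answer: $- \frac{24188}{91} \approx -265.8$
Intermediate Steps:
$X = \frac{184}{91}$ ($X = \frac{\left(248 - 64\right) \frac{1}{-164 + 177}}{7} = \frac{184 \cdot \frac{1}{13}}{7} = \frac{1}{7} \cdot \frac{184}{13} = \frac{184}{91} \approx 2.022$)
$b{\left(23,-8 \right)} X - 284 = \left(1 - -8\right) \frac{184}{91} - 284 = \left(1 + 8\right) \frac{184}{91} - 284 = 9 \cdot \frac{184}{91} - 284 = \frac{1656}{91} - 284 = - \frac{24188}{91}$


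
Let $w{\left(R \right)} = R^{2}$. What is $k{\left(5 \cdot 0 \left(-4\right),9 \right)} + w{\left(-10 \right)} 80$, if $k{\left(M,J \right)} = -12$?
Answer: $7988$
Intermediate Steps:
$k{\left(5 \cdot 0 \left(-4\right),9 \right)} + w{\left(-10 \right)} 80 = -12 + \left(-10\right)^{2} \cdot 80 = -12 + 100 \cdot 80 = -12 + 8000 = 7988$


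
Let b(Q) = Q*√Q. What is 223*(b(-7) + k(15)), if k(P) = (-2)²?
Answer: 892 - 1561*I*√7 ≈ 892.0 - 4130.0*I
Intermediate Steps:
k(P) = 4
b(Q) = Q^(3/2)
223*(b(-7) + k(15)) = 223*((-7)^(3/2) + 4) = 223*(-7*I*√7 + 4) = 223*(4 - 7*I*√7) = 892 - 1561*I*√7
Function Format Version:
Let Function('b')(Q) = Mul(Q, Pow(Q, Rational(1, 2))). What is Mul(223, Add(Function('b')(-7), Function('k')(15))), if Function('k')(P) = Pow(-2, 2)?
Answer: Add(892, Mul(-1561, I, Pow(7, Rational(1, 2)))) ≈ Add(892.00, Mul(-4130.0, I))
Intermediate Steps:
Function('k')(P) = 4
Function('b')(Q) = Pow(Q, Rational(3, 2))
Mul(223, Add(Function('b')(-7), Function('k')(15))) = Mul(223, Add(Pow(-7, Rational(3, 2)), 4)) = Mul(223, Add(Mul(-7, I, Pow(7, Rational(1, 2))), 4)) = Mul(223, Add(4, Mul(-7, I, Pow(7, Rational(1, 2))))) = Add(892, Mul(-1561, I, Pow(7, Rational(1, 2))))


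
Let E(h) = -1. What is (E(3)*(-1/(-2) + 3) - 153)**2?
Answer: 97969/4 ≈ 24492.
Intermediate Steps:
(E(3)*(-1/(-2) + 3) - 153)**2 = (-(-1/(-2) + 3) - 153)**2 = (-(-1*(-1/2) + 3) - 153)**2 = (-(1/2 + 3) - 153)**2 = (-1*7/2 - 153)**2 = (-7/2 - 153)**2 = (-313/2)**2 = 97969/4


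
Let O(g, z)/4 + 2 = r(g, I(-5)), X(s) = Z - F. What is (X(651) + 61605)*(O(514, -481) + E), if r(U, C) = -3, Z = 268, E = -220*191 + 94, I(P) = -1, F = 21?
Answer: -2594443992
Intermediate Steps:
E = -41926 (E = -42020 + 94 = -41926)
X(s) = 247 (X(s) = 268 - 1*21 = 268 - 21 = 247)
O(g, z) = -20 (O(g, z) = -8 + 4*(-3) = -8 - 12 = -20)
(X(651) + 61605)*(O(514, -481) + E) = (247 + 61605)*(-20 - 41926) = 61852*(-41946) = -2594443992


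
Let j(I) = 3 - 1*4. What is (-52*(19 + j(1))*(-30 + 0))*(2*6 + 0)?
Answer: 336960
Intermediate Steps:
j(I) = -1 (j(I) = 3 - 4 = -1)
(-52*(19 + j(1))*(-30 + 0))*(2*6 + 0) = (-52*(19 - 1)*(-30 + 0))*(2*6 + 0) = (-936*(-30))*(12 + 0) = -52*(-540)*12 = 28080*12 = 336960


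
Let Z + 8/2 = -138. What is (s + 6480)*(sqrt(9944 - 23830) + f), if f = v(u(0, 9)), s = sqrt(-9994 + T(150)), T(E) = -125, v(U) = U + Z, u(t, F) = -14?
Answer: -(156 - I*sqrt(13886))*(6480 + I*sqrt(10119)) ≈ -1.0227e+6 + 7.479e+5*I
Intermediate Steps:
Z = -142 (Z = -4 - 138 = -142)
v(U) = -142 + U (v(U) = U - 142 = -142 + U)
s = I*sqrt(10119) (s = sqrt(-9994 - 125) = sqrt(-10119) = I*sqrt(10119) ≈ 100.59*I)
f = -156 (f = -142 - 14 = -156)
(s + 6480)*(sqrt(9944 - 23830) + f) = (I*sqrt(10119) + 6480)*(sqrt(9944 - 23830) - 156) = (6480 + I*sqrt(10119))*(sqrt(-13886) - 156) = (6480 + I*sqrt(10119))*(I*sqrt(13886) - 156) = (6480 + I*sqrt(10119))*(-156 + I*sqrt(13886)) = (-156 + I*sqrt(13886))*(6480 + I*sqrt(10119))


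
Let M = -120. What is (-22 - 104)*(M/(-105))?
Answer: -144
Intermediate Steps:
(-22 - 104)*(M/(-105)) = (-22 - 104)*(-120/(-105)) = -(-15120)*(-1)/105 = -126*8/7 = -144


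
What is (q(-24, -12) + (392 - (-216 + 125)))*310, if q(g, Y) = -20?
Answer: 143530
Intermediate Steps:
(q(-24, -12) + (392 - (-216 + 125)))*310 = (-20 + (392 - (-216 + 125)))*310 = (-20 + (392 - 1*(-91)))*310 = (-20 + (392 + 91))*310 = (-20 + 483)*310 = 463*310 = 143530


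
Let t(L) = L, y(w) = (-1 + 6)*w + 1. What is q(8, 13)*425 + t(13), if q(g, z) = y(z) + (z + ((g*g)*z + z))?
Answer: 392713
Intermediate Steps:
y(w) = 1 + 5*w (y(w) = 5*w + 1 = 1 + 5*w)
q(g, z) = 1 + 7*z + z*g**2 (q(g, z) = (1 + 5*z) + (z + ((g*g)*z + z)) = (1 + 5*z) + (z + (g**2*z + z)) = (1 + 5*z) + (z + (z*g**2 + z)) = (1 + 5*z) + (z + (z + z*g**2)) = (1 + 5*z) + (2*z + z*g**2) = 1 + 7*z + z*g**2)
q(8, 13)*425 + t(13) = (1 + 7*13 + 13*8**2)*425 + 13 = (1 + 91 + 13*64)*425 + 13 = (1 + 91 + 832)*425 + 13 = 924*425 + 13 = 392700 + 13 = 392713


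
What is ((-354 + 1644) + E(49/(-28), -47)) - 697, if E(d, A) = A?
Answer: 546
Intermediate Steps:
((-354 + 1644) + E(49/(-28), -47)) - 697 = ((-354 + 1644) - 47) - 697 = (1290 - 47) - 697 = 1243 - 697 = 546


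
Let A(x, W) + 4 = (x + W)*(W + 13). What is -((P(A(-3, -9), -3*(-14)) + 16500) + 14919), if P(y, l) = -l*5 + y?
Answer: -31157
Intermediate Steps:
A(x, W) = -4 + (13 + W)*(W + x) (A(x, W) = -4 + (x + W)*(W + 13) = -4 + (W + x)*(13 + W) = -4 + (13 + W)*(W + x))
P(y, l) = y - 5*l (P(y, l) = -5*l + y = y - 5*l)
-((P(A(-3, -9), -3*(-14)) + 16500) + 14919) = -((((-4 + (-9)**2 + 13*(-9) + 13*(-3) - 9*(-3)) - (-15)*(-14)) + 16500) + 14919) = -((((-4 + 81 - 117 - 39 + 27) - 5*42) + 16500) + 14919) = -(((-52 - 210) + 16500) + 14919) = -((-262 + 16500) + 14919) = -(16238 + 14919) = -1*31157 = -31157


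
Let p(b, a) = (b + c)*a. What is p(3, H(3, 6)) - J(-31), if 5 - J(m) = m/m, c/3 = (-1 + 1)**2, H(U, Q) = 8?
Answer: 20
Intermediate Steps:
c = 0 (c = 3*(-1 + 1)**2 = 3*0**2 = 3*0 = 0)
J(m) = 4 (J(m) = 5 - m/m = 5 - 1*1 = 5 - 1 = 4)
p(b, a) = a*b (p(b, a) = (b + 0)*a = b*a = a*b)
p(3, H(3, 6)) - J(-31) = 8*3 - 1*4 = 24 - 4 = 20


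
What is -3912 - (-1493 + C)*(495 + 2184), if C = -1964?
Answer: 9257391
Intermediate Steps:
-3912 - (-1493 + C)*(495 + 2184) = -3912 - (-1493 - 1964)*(495 + 2184) = -3912 - (-3457)*2679 = -3912 - 1*(-9261303) = -3912 + 9261303 = 9257391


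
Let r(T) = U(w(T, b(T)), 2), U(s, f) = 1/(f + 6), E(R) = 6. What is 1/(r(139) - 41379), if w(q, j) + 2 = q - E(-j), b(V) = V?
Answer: -8/331031 ≈ -2.4167e-5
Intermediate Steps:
w(q, j) = -8 + q (w(q, j) = -2 + (q - 1*6) = -2 + (q - 6) = -2 + (-6 + q) = -8 + q)
U(s, f) = 1/(6 + f)
r(T) = 1/8 (r(T) = 1/(6 + 2) = 1/8)
1/(r(139) - 41379) = 1/(1/8 - 41379) = 1/(-331031/8) = -8/331031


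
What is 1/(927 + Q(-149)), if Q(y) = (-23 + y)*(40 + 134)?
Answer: -1/29001 ≈ -3.4482e-5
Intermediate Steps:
Q(y) = -4002 + 174*y (Q(y) = (-23 + y)*174 = -4002 + 174*y)
1/(927 + Q(-149)) = 1/(927 + (-4002 + 174*(-149))) = 1/(927 + (-4002 - 25926)) = 1/(927 - 29928) = 1/(-29001) = -1/29001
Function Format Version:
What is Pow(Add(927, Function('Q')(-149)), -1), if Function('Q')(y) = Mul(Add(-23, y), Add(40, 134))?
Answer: Rational(-1, 29001) ≈ -3.4482e-5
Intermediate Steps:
Function('Q')(y) = Add(-4002, Mul(174, y)) (Function('Q')(y) = Mul(Add(-23, y), 174) = Add(-4002, Mul(174, y)))
Pow(Add(927, Function('Q')(-149)), -1) = Pow(Add(927, Add(-4002, Mul(174, -149))), -1) = Pow(Add(927, Add(-4002, -25926)), -1) = Pow(Add(927, -29928), -1) = Pow(-29001, -1) = Rational(-1, 29001)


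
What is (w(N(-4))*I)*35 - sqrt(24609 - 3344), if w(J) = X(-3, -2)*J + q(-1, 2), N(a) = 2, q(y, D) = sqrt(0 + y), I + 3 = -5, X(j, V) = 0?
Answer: -sqrt(21265) - 280*I ≈ -145.83 - 280.0*I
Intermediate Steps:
I = -8 (I = -3 - 5 = -8)
q(y, D) = sqrt(y)
w(J) = I (w(J) = 0*J + sqrt(-1) = 0 + I = I)
(w(N(-4))*I)*35 - sqrt(24609 - 3344) = (I*(-8))*35 - sqrt(24609 - 3344) = -8*I*35 - sqrt(21265) = -280*I - sqrt(21265) = -sqrt(21265) - 280*I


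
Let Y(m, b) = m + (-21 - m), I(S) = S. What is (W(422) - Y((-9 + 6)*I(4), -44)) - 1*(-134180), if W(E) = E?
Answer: 134623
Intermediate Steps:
Y(m, b) = -21
(W(422) - Y((-9 + 6)*I(4), -44)) - 1*(-134180) = (422 - 1*(-21)) - 1*(-134180) = (422 + 21) + 134180 = 443 + 134180 = 134623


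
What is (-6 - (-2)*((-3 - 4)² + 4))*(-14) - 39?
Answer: -1439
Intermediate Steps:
(-6 - (-2)*((-3 - 4)² + 4))*(-14) - 39 = (-6 - (-2)*((-7)² + 4))*(-14) - 39 = (-6 - (-2)*(49 + 4))*(-14) - 39 = (-6 - (-2)*53)*(-14) - 39 = (-6 - 1*(-106))*(-14) - 39 = (-6 + 106)*(-14) - 39 = 100*(-14) - 39 = -1400 - 39 = -1439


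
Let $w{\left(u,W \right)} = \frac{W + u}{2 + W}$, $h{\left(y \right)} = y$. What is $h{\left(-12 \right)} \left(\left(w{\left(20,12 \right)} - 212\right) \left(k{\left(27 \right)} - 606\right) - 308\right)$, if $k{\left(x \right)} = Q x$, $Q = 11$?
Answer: $- \frac{5417472}{7} \approx -7.7393 \cdot 10^{5}$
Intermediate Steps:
$k{\left(x \right)} = 11 x$
$w{\left(u,W \right)} = \frac{W + u}{2 + W}$
$h{\left(-12 \right)} \left(\left(w{\left(20,12 \right)} - 212\right) \left(k{\left(27 \right)} - 606\right) - 308\right) = - 12 \left(\left(\frac{12 + 20}{2 + 12} - 212\right) \left(11 \cdot 27 - 606\right) - 308\right) = - 12 \left(\left(\frac{1}{14} \cdot 32 - 212\right) \left(297 - 606\right) - 308\right) = - 12 \left(\left(\frac{1}{14} \cdot 32 - 212\right) \left(-309\right) - 308\right) = - 12 \left(\left(\frac{16}{7} - 212\right) \left(-309\right) - 308\right) = - 12 \left(\left(- \frac{1468}{7}\right) \left(-309\right) - 308\right) = - 12 \left(\frac{453612}{7} - 308\right) = \left(-12\right) \frac{451456}{7} = - \frac{5417472}{7}$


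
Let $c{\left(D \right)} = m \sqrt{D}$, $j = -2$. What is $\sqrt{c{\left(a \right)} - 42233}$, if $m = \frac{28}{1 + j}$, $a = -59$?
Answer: $\sqrt{-42233 - 28 i \sqrt{59}} \approx 0.5233 - 205.51 i$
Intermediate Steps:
$m = -28$ ($m = \frac{28}{1 - 2} = \frac{28}{-1} = 28 \left(-1\right) = -28$)
$c{\left(D \right)} = - 28 \sqrt{D}$
$\sqrt{c{\left(a \right)} - 42233} = \sqrt{- 28 \sqrt{-59} - 42233} = \sqrt{- 28 i \sqrt{59} - 42233} = \sqrt{-42233 - 28 i \sqrt{59}}$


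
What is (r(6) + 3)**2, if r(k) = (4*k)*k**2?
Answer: 751689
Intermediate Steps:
r(k) = 4*k**3
(r(6) + 3)**2 = (4*6**3 + 3)**2 = (4*216 + 3)**2 = (864 + 3)**2 = 867**2 = 751689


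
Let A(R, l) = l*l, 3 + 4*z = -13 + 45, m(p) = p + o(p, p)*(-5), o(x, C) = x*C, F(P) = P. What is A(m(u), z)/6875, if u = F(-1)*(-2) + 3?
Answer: 841/110000 ≈ 0.0076455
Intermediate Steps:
o(x, C) = C*x
u = 5 (u = -1*(-2) + 3 = 2 + 3 = 5)
m(p) = p - 5*p² (m(p) = p + (p*p)*(-5) = p + p²*(-5) = p - 5*p²)
z = 29/4 (z = -¾ + (-13 + 45)/4 = -¾ + (¼)*32 = -¾ + 8 = 29/4 ≈ 7.2500)
A(R, l) = l²
A(m(u), z)/6875 = (29/4)²/6875 = (841/16)*(1/6875) = 841/110000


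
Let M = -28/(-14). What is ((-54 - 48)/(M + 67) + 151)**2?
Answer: 11826721/529 ≈ 22357.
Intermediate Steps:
M = 2 (M = -28*(-1/14) = 2)
((-54 - 48)/(M + 67) + 151)**2 = ((-54 - 48)/(2 + 67) + 151)**2 = (-102/69 + 151)**2 = (-102*1/69 + 151)**2 = (-34/23 + 151)**2 = (3439/23)**2 = 11826721/529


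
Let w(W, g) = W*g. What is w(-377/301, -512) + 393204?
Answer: 118547428/301 ≈ 3.9385e+5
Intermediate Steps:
w(-377/301, -512) + 393204 = -377/301*(-512) + 393204 = 193024/301 + 393204 = 118547428/301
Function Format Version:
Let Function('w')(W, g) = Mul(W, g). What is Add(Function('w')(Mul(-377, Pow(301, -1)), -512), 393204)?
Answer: Rational(118547428, 301) ≈ 3.9385e+5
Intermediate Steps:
Add(Function('w')(Mul(-377, Pow(301, -1)), -512), 393204) = Add(Mul(Mul(-377, Pow(301, -1)), -512), 393204) = Add(Mul(Mul(-377, Rational(1, 301)), -512), 393204) = Add(Mul(Rational(-377, 301), -512), 393204) = Add(Rational(193024, 301), 393204) = Rational(118547428, 301)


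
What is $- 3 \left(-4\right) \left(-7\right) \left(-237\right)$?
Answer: $19908$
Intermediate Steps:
$- 3 \left(-4\right) \left(-7\right) \left(-237\right) = \left(-1\right) \left(-12\right) \left(-7\right) \left(-237\right) = 12 \left(-7\right) \left(-237\right) = \left(-84\right) \left(-237\right) = 19908$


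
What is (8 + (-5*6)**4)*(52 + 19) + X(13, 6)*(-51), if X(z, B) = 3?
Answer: 57510415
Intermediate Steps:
(8 + (-5*6)**4)*(52 + 19) + X(13, 6)*(-51) = (8 + (-5*6)**4)*(52 + 19) + 3*(-51) = (8 + (-30)**4)*71 - 153 = (8 + 810000)*71 - 153 = 810008*71 - 153 = 57510568 - 153 = 57510415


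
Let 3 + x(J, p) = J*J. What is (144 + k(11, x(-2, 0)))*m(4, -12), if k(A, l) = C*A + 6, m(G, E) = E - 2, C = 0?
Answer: -2100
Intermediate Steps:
x(J, p) = -3 + J² (x(J, p) = -3 + J*J = -3 + J²)
m(G, E) = -2 + E
k(A, l) = 6 (k(A, l) = 0*A + 6 = 0 + 6 = 6)
(144 + k(11, x(-2, 0)))*m(4, -12) = (144 + 6)*(-2 - 12) = 150*(-14) = -2100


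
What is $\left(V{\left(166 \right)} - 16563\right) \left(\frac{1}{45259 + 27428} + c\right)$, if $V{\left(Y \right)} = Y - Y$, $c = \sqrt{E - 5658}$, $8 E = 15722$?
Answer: $- \frac{5521}{24229} - \frac{16563 i \sqrt{14771}}{2} \approx -0.22787 - 1.0065 \cdot 10^{6} i$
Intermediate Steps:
$E = \frac{7861}{4}$ ($E = \frac{1}{8} \cdot 15722 = \frac{7861}{4} \approx 1965.3$)
$c = \frac{i \sqrt{14771}}{2}$ ($c = \sqrt{\frac{7861}{4} - 5658} = \sqrt{- \frac{14771}{4}} = \frac{i \sqrt{14771}}{2} \approx 60.768 i$)
$V{\left(Y \right)} = 0$
$\left(V{\left(166 \right)} - 16563\right) \left(\frac{1}{45259 + 27428} + c\right) = \left(0 - 16563\right) \left(\frac{1}{45259 + 27428} + \frac{i \sqrt{14771}}{2}\right) = - 16563 \left(\frac{1}{72687} + \frac{i \sqrt{14771}}{2}\right) = - \frac{5521}{24229} - \frac{16563 i \sqrt{14771}}{2}$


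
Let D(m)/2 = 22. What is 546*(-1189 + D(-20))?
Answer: -625170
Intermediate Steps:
D(m) = 44 (D(m) = 2*22 = 44)
546*(-1189 + D(-20)) = 546*(-1189 + 44) = 546*(-1145) = -625170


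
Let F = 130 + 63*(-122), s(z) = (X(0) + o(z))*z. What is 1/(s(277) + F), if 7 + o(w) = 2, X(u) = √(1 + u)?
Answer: -1/8664 ≈ -0.00011542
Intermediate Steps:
o(w) = -5 (o(w) = -7 + 2 = -5)
s(z) = -4*z (s(z) = (√(1 + 0) - 5)*z = (√1 - 5)*z = (1 - 5)*z = -4*z)
F = -7556 (F = 130 - 7686 = -7556)
1/(s(277) + F) = 1/(-4*277 - 7556) = 1/(-1108 - 7556) = 1/(-8664) = -1/8664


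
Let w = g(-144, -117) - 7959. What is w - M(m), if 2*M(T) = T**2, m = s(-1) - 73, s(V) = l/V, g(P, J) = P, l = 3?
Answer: -10991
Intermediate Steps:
s(V) = 3/V
m = -76 (m = 3/(-1) - 73 = 3*(-1) - 73 = -3 - 73 = -76)
w = -8103 (w = -144 - 7959 = -8103)
M(T) = T**2/2
w - M(m) = -8103 - (-76)**2/2 = -8103 - 5776/2 = -8103 - 1*2888 = -8103 - 2888 = -10991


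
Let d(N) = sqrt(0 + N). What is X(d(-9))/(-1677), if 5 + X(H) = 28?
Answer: -23/1677 ≈ -0.013715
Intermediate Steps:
d(N) = sqrt(N)
X(H) = 23 (X(H) = -5 + 28 = 23)
X(d(-9))/(-1677) = 23/(-1677) = 23*(-1/1677) = -23/1677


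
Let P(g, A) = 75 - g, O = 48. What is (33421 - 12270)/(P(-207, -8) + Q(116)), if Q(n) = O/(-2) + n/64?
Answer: 338416/4157 ≈ 81.409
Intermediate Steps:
Q(n) = -24 + n/64 (Q(n) = 48/(-2) + n/64 = 48*(-½) + n*(1/64) = -24 + n/64)
(33421 - 12270)/(P(-207, -8) + Q(116)) = (33421 - 12270)/((75 - 1*(-207)) + (-24 + (1/64)*116)) = 21151/((75 + 207) + (-24 + 29/16)) = 21151/(282 - 355/16) = 21151/(4157/16) = 21151*(16/4157) = 338416/4157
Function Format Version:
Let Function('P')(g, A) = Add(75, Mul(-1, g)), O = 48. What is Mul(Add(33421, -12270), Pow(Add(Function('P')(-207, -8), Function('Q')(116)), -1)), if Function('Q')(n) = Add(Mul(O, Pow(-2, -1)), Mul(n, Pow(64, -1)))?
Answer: Rational(338416, 4157) ≈ 81.409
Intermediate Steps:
Function('Q')(n) = Add(-24, Mul(Rational(1, 64), n)) (Function('Q')(n) = Add(Mul(48, Pow(-2, -1)), Mul(n, Pow(64, -1))) = Add(Mul(48, Rational(-1, 2)), Mul(n, Rational(1, 64))) = Add(-24, Mul(Rational(1, 64), n)))
Mul(Add(33421, -12270), Pow(Add(Function('P')(-207, -8), Function('Q')(116)), -1)) = Mul(Add(33421, -12270), Pow(Add(Add(75, Mul(-1, -207)), Add(-24, Mul(Rational(1, 64), 116))), -1)) = Mul(21151, Pow(Add(Add(75, 207), Add(-24, Rational(29, 16))), -1)) = Mul(21151, Pow(Add(282, Rational(-355, 16)), -1)) = Mul(21151, Pow(Rational(4157, 16), -1)) = Mul(21151, Rational(16, 4157)) = Rational(338416, 4157)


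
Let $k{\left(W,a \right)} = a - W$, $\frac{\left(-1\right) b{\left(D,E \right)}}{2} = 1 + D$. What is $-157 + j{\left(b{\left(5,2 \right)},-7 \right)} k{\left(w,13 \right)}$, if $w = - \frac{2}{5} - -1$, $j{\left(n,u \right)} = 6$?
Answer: $- \frac{413}{5} \approx -82.6$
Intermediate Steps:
$b{\left(D,E \right)} = -2 - 2 D$ ($b{\left(D,E \right)} = - 2 \left(1 + D\right) = -2 - 2 D$)
$w = \frac{3}{5}$ ($w = \left(-2\right) \frac{1}{5} + 1 = - \frac{2}{5} + 1 = \frac{3}{5} \approx 0.6$)
$-157 + j{\left(b{\left(5,2 \right)},-7 \right)} k{\left(w,13 \right)} = -157 + 6 \left(13 - \frac{3}{5}\right) = -157 + 6 \cdot \frac{62}{5} = -157 + \frac{372}{5} = - \frac{413}{5}$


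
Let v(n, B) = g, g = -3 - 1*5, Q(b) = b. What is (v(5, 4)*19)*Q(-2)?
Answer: 304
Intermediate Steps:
g = -8 (g = -3 - 5 = -8)
v(n, B) = -8
(v(5, 4)*19)*Q(-2) = -8*19*(-2) = -152*(-2) = 304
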